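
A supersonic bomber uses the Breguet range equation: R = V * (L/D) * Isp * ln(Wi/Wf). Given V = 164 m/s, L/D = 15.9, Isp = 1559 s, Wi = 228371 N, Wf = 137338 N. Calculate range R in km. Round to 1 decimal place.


Step 1: Coefficient = V * (L/D) * Isp = 164 * 15.9 * 1559 = 4065248.4 m
Step 2: Wi/Wf = 228371 / 137338 = 1.662839
Step 3: ln(1.662839) = 0.508526
Step 4: R = 4065248.4 * 0.508526 = 2067286.4 m = 2067.3 km

2067.3


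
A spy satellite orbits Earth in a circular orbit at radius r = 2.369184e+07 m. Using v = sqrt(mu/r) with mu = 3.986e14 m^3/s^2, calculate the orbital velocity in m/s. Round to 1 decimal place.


Step 1: mu / r = 3.986e14 / 2.369184e+07 = 16824358.0912
Step 2: v = sqrt(16824358.0912) = 4101.8 m/s

4101.8


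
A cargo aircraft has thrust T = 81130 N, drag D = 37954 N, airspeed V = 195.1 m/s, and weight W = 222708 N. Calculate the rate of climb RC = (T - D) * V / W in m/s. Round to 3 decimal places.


Step 1: Excess thrust = T - D = 81130 - 37954 = 43176 N
Step 2: Excess power = 43176 * 195.1 = 8423637.6 W
Step 3: RC = 8423637.6 / 222708 = 37.824 m/s

37.824


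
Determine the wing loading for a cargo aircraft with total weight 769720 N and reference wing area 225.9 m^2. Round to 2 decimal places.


Step 1: Wing loading = W / S = 769720 / 225.9
Step 2: Wing loading = 3407.35 N/m^2

3407.35


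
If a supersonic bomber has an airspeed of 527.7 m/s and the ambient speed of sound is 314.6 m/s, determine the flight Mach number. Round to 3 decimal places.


Step 1: M = V / a = 527.7 / 314.6
Step 2: M = 1.677

1.677


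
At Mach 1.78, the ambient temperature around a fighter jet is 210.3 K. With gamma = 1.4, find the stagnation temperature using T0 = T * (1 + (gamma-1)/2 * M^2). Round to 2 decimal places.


Step 1: (gamma-1)/2 = 0.2
Step 2: M^2 = 3.1684
Step 3: 1 + 0.2 * 3.1684 = 1.63368
Step 4: T0 = 210.3 * 1.63368 = 343.56 K

343.56


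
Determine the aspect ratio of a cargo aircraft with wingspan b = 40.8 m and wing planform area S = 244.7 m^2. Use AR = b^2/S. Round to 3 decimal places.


Step 1: b^2 = 40.8^2 = 1664.64
Step 2: AR = 1664.64 / 244.7 = 6.803

6.803


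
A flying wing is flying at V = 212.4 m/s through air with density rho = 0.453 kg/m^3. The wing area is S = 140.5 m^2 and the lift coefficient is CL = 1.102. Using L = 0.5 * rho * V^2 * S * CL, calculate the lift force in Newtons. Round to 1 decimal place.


Step 1: Calculate dynamic pressure q = 0.5 * 0.453 * 212.4^2 = 0.5 * 0.453 * 45113.76 = 10218.2666 Pa
Step 2: Multiply by wing area and lift coefficient: L = 10218.2666 * 140.5 * 1.102
Step 3: L = 1435666.4629 * 1.102 = 1582104.4 N

1582104.4


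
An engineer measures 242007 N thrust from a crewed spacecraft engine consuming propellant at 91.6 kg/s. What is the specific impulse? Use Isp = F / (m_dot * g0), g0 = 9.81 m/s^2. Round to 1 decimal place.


Step 1: m_dot * g0 = 91.6 * 9.81 = 898.6
Step 2: Isp = 242007 / 898.6 = 269.3 s

269.3


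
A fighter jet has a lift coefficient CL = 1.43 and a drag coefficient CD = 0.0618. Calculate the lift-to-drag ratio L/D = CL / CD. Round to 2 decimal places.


Step 1: L/D = CL / CD = 1.43 / 0.0618
Step 2: L/D = 23.14

23.14


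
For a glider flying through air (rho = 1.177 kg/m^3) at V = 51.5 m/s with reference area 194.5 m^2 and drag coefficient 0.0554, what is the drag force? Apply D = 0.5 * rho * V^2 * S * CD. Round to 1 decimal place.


Step 1: Dynamic pressure q = 0.5 * 1.177 * 51.5^2 = 1560.8491 Pa
Step 2: Drag D = q * S * CD = 1560.8491 * 194.5 * 0.0554
Step 3: D = 16818.6 N

16818.6


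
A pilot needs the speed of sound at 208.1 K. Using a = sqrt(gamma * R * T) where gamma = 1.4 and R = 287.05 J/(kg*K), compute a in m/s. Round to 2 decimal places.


Step 1: gamma * R * T = 1.4 * 287.05 * 208.1 = 83629.147
Step 2: a = sqrt(83629.147) = 289.19 m/s

289.19


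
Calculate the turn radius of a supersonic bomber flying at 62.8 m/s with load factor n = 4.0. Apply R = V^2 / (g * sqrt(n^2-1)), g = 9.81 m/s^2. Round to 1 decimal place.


Step 1: V^2 = 62.8^2 = 3943.84
Step 2: n^2 - 1 = 4.0^2 - 1 = 15.0
Step 3: sqrt(15.0) = 3.872983
Step 4: R = 3943.84 / (9.81 * 3.872983) = 103.8 m

103.8


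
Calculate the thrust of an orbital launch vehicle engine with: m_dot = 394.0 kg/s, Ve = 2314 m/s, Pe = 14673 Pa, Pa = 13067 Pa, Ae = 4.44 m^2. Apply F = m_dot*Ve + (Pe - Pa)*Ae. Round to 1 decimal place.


Step 1: Momentum thrust = m_dot * Ve = 394.0 * 2314 = 911716.0 N
Step 2: Pressure thrust = (Pe - Pa) * Ae = (14673 - 13067) * 4.44 = 7130.64 N
Step 3: Total thrust F = 911716.0 + 7130.64 = 918846.6 N

918846.6


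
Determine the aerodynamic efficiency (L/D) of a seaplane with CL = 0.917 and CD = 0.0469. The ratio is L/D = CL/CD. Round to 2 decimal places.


Step 1: L/D = CL / CD = 0.917 / 0.0469
Step 2: L/D = 19.55

19.55


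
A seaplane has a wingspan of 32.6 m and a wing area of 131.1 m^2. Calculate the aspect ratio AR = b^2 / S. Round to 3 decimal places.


Step 1: b^2 = 32.6^2 = 1062.76
Step 2: AR = 1062.76 / 131.1 = 8.106

8.106


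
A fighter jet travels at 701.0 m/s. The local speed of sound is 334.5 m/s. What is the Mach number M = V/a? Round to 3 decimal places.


Step 1: M = V / a = 701.0 / 334.5
Step 2: M = 2.096

2.096


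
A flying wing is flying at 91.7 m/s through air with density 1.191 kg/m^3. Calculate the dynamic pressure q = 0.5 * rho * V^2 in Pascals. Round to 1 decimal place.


Step 1: V^2 = 91.7^2 = 8408.89
Step 2: q = 0.5 * 1.191 * 8408.89
Step 3: q = 5007.5 Pa

5007.5


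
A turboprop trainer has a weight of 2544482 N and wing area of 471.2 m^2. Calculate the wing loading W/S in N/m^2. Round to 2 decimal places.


Step 1: Wing loading = W / S = 2544482 / 471.2
Step 2: Wing loading = 5400.00 N/m^2

5400.00


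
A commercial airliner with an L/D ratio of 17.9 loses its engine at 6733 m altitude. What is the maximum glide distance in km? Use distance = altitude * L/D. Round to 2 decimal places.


Step 1: Glide distance = altitude * L/D = 6733 * 17.9 = 120520.7 m
Step 2: Convert to km: 120520.7 / 1000 = 120.52 km

120.52


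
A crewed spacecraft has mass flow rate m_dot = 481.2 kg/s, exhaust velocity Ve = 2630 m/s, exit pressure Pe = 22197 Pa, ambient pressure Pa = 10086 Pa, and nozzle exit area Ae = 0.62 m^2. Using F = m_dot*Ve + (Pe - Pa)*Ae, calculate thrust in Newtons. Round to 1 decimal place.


Step 1: Momentum thrust = m_dot * Ve = 481.2 * 2630 = 1265556.0 N
Step 2: Pressure thrust = (Pe - Pa) * Ae = (22197 - 10086) * 0.62 = 7508.82 N
Step 3: Total thrust F = 1265556.0 + 7508.82 = 1273064.8 N

1273064.8


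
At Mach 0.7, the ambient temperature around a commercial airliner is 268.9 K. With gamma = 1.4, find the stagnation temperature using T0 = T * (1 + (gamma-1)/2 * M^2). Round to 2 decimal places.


Step 1: (gamma-1)/2 = 0.2
Step 2: M^2 = 0.49
Step 3: 1 + 0.2 * 0.49 = 1.098
Step 4: T0 = 268.9 * 1.098 = 295.25 K

295.25


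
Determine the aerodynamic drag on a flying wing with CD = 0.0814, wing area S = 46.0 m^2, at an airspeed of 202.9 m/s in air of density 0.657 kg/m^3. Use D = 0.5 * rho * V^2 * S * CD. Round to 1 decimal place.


Step 1: Dynamic pressure q = 0.5 * 0.657 * 202.9^2 = 13523.8227 Pa
Step 2: Drag D = q * S * CD = 13523.8227 * 46.0 * 0.0814
Step 3: D = 50638.6 N

50638.6


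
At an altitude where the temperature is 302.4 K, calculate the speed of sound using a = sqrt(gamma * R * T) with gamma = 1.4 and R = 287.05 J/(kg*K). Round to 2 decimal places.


Step 1: gamma * R * T = 1.4 * 287.05 * 302.4 = 121525.488
Step 2: a = sqrt(121525.488) = 348.61 m/s

348.61


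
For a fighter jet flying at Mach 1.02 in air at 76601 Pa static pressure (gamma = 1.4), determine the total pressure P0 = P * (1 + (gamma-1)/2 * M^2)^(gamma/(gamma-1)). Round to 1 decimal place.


Step 1: (gamma-1)/2 * M^2 = 0.2 * 1.0404 = 0.20808
Step 2: 1 + 0.20808 = 1.20808
Step 3: Exponent gamma/(gamma-1) = 3.5
Step 4: P0 = 76601 * 1.20808^3.5 = 148446.3 Pa

148446.3


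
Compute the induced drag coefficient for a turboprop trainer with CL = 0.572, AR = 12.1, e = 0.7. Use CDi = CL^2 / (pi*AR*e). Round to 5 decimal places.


Step 1: CL^2 = 0.572^2 = 0.327184
Step 2: pi * AR * e = 3.14159 * 12.1 * 0.7 = 26.60929
Step 3: CDi = 0.327184 / 26.60929 = 0.01230

0.01230


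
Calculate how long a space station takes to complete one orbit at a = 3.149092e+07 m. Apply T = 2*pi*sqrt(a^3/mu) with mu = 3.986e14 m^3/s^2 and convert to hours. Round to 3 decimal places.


Step 1: a^3 / mu = 3.122885e+22 / 3.986e14 = 7.834635e+07
Step 2: sqrt(7.834635e+07) = 8851.3472 s
Step 3: T = 2*pi * 8851.3472 = 55614.65 s
Step 4: T in hours = 55614.65 / 3600 = 15.449 hours

15.449


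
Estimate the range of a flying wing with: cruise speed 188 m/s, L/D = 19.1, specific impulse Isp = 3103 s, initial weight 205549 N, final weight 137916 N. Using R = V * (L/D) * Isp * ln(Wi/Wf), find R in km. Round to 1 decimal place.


Step 1: Coefficient = V * (L/D) * Isp = 188 * 19.1 * 3103 = 11142252.4 m
Step 2: Wi/Wf = 205549 / 137916 = 1.490393
Step 3: ln(1.490393) = 0.39904
Step 4: R = 11142252.4 * 0.39904 = 4446200.4 m = 4446.2 km

4446.2


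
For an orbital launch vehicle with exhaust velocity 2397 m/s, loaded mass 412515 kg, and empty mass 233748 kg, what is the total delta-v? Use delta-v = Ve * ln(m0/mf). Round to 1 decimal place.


Step 1: Mass ratio m0/mf = 412515 / 233748 = 1.764785
Step 2: ln(1.764785) = 0.568029
Step 3: delta-v = 2397 * 0.568029 = 1361.6 m/s

1361.6


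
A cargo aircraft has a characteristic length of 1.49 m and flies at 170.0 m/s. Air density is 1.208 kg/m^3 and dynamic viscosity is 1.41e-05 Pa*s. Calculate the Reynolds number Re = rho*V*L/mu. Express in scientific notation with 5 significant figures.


Step 1: Numerator = rho * V * L = 1.208 * 170.0 * 1.49 = 305.9864
Step 2: Re = 305.9864 / 1.41e-05
Step 3: Re = 2.1701e+07

2.1701e+07


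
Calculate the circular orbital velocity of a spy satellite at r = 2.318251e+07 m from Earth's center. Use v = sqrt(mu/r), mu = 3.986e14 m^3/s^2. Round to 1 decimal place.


Step 1: mu / r = 3.986e14 / 2.318251e+07 = 17193996.6811
Step 2: v = sqrt(17193996.6811) = 4146.6 m/s

4146.6


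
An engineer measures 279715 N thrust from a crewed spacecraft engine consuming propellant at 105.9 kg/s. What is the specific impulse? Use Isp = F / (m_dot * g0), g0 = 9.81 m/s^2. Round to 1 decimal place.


Step 1: m_dot * g0 = 105.9 * 9.81 = 1038.88
Step 2: Isp = 279715 / 1038.88 = 269.2 s

269.2


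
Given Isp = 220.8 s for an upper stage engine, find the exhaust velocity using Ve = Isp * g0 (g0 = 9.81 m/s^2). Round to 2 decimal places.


Step 1: Ve = Isp * g0 = 220.8 * 9.81
Step 2: Ve = 2166.05 m/s

2166.05


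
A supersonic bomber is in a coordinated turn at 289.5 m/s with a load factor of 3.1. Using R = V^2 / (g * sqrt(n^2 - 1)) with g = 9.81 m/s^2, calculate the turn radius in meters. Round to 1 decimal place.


Step 1: V^2 = 289.5^2 = 83810.25
Step 2: n^2 - 1 = 3.1^2 - 1 = 8.61
Step 3: sqrt(8.61) = 2.93428
Step 4: R = 83810.25 / (9.81 * 2.93428) = 2911.6 m

2911.6


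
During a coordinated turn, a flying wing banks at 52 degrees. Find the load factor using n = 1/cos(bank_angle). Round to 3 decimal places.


Step 1: Convert 52 degrees to radians = 0.907571
Step 2: cos(52 deg) = 0.615661
Step 3: n = 1 / 0.615661 = 1.624

1.624


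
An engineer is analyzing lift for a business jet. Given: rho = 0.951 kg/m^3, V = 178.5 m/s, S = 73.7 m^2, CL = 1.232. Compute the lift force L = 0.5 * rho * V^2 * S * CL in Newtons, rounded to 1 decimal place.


Step 1: Calculate dynamic pressure q = 0.5 * 0.951 * 178.5^2 = 0.5 * 0.951 * 31862.25 = 15150.4999 Pa
Step 2: Multiply by wing area and lift coefficient: L = 15150.4999 * 73.7 * 1.232
Step 3: L = 1116591.8408 * 1.232 = 1375641.1 N

1375641.1


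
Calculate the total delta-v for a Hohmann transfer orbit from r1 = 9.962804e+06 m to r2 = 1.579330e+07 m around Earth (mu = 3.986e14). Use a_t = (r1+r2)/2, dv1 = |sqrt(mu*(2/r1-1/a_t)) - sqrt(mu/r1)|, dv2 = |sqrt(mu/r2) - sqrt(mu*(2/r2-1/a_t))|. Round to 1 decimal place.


Step 1: Transfer semi-major axis a_t = (9.962804e+06 + 1.579330e+07) / 2 = 1.287805e+07 m
Step 2: v1 (circular at r1) = sqrt(mu/r1) = 6325.25 m/s
Step 3: v_t1 = sqrt(mu*(2/r1 - 1/a_t)) = 7004.69 m/s
Step 4: dv1 = |7004.69 - 6325.25| = 679.44 m/s
Step 5: v2 (circular at r2) = 5023.8 m/s, v_t2 = 4418.73 m/s
Step 6: dv2 = |5023.8 - 4418.73| = 605.06 m/s
Step 7: Total delta-v = 679.44 + 605.06 = 1284.5 m/s

1284.5


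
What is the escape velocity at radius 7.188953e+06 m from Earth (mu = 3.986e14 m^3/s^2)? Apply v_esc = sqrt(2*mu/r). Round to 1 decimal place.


Step 1: 2*mu/r = 2 * 3.986e14 / 7.188953e+06 = 110892364.9939
Step 2: v_esc = sqrt(110892364.9939) = 10530.5 m/s

10530.5


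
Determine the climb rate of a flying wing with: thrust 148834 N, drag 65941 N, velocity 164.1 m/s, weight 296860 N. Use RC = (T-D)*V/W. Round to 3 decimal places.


Step 1: Excess thrust = T - D = 148834 - 65941 = 82893 N
Step 2: Excess power = 82893 * 164.1 = 13602741.3 W
Step 3: RC = 13602741.3 / 296860 = 45.822 m/s

45.822


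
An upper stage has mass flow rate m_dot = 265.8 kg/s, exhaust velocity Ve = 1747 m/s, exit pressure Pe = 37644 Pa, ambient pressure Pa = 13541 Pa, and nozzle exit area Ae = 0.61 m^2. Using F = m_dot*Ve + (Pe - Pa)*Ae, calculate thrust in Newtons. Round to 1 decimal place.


Step 1: Momentum thrust = m_dot * Ve = 265.8 * 1747 = 464352.6 N
Step 2: Pressure thrust = (Pe - Pa) * Ae = (37644 - 13541) * 0.61 = 14702.83 N
Step 3: Total thrust F = 464352.6 + 14702.83 = 479055.4 N

479055.4


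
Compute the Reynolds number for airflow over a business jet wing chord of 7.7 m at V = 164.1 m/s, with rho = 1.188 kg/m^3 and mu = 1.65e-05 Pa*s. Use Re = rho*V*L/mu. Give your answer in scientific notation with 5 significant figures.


Step 1: Numerator = rho * V * L = 1.188 * 164.1 * 7.7 = 1501.12116
Step 2: Re = 1501.12116 / 1.65e-05
Step 3: Re = 9.0977e+07

9.0977e+07


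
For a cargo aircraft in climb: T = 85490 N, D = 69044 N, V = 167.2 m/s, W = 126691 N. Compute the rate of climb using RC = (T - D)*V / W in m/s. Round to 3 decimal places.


Step 1: Excess thrust = T - D = 85490 - 69044 = 16446 N
Step 2: Excess power = 16446 * 167.2 = 2749771.2 W
Step 3: RC = 2749771.2 / 126691 = 21.705 m/s

21.705


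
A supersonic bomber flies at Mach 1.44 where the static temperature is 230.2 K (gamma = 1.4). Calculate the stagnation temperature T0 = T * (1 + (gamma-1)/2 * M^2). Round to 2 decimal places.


Step 1: (gamma-1)/2 = 0.2
Step 2: M^2 = 2.0736
Step 3: 1 + 0.2 * 2.0736 = 1.41472
Step 4: T0 = 230.2 * 1.41472 = 325.67 K

325.67


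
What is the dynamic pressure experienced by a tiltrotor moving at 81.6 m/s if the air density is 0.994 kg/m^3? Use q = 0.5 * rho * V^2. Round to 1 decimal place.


Step 1: V^2 = 81.6^2 = 6658.56
Step 2: q = 0.5 * 0.994 * 6658.56
Step 3: q = 3309.3 Pa

3309.3


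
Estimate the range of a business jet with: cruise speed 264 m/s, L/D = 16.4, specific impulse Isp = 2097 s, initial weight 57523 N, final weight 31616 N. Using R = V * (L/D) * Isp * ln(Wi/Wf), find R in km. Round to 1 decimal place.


Step 1: Coefficient = V * (L/D) * Isp = 264 * 16.4 * 2097 = 9079171.2 m
Step 2: Wi/Wf = 57523 / 31616 = 1.819427
Step 3: ln(1.819427) = 0.598522
Step 4: R = 9079171.2 * 0.598522 = 5434079.6 m = 5434.1 km

5434.1


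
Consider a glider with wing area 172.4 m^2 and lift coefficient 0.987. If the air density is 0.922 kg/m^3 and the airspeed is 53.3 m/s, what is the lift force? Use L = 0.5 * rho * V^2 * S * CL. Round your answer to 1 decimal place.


Step 1: Calculate dynamic pressure q = 0.5 * 0.922 * 53.3^2 = 0.5 * 0.922 * 2840.89 = 1309.6503 Pa
Step 2: Multiply by wing area and lift coefficient: L = 1309.6503 * 172.4 * 0.987
Step 3: L = 225783.71 * 0.987 = 222848.5 N

222848.5


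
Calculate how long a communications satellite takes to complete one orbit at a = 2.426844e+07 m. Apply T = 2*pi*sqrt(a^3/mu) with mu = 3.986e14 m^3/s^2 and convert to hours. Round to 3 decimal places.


Step 1: a^3 / mu = 1.429307e+22 / 3.986e14 = 3.585818e+07
Step 2: sqrt(3.585818e+07) = 5988.1703 s
Step 3: T = 2*pi * 5988.1703 = 37624.78 s
Step 4: T in hours = 37624.78 / 3600 = 10.451 hours

10.451


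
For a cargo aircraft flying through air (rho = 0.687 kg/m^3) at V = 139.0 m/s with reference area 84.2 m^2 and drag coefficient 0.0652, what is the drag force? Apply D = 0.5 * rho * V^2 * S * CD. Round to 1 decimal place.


Step 1: Dynamic pressure q = 0.5 * 0.687 * 139.0^2 = 6636.7635 Pa
Step 2: Drag D = q * S * CD = 6636.7635 * 84.2 * 0.0652
Step 3: D = 36434.8 N

36434.8


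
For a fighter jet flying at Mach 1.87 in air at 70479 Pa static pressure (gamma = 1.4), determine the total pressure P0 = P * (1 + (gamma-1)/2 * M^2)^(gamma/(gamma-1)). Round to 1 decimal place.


Step 1: (gamma-1)/2 * M^2 = 0.2 * 3.4969 = 0.69938
Step 2: 1 + 0.69938 = 1.69938
Step 3: Exponent gamma/(gamma-1) = 3.5
Step 4: P0 = 70479 * 1.69938^3.5 = 450896.1 Pa

450896.1


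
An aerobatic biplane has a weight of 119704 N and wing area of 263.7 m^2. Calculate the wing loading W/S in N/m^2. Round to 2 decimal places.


Step 1: Wing loading = W / S = 119704 / 263.7
Step 2: Wing loading = 453.94 N/m^2

453.94


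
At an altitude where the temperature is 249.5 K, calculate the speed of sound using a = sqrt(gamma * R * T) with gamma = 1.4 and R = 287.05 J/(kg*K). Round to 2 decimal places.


Step 1: gamma * R * T = 1.4 * 287.05 * 249.5 = 100266.565
Step 2: a = sqrt(100266.565) = 316.65 m/s

316.65


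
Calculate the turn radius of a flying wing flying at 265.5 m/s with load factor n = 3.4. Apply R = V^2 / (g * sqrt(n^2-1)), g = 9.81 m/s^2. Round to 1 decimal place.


Step 1: V^2 = 265.5^2 = 70490.25
Step 2: n^2 - 1 = 3.4^2 - 1 = 10.56
Step 3: sqrt(10.56) = 3.249615
Step 4: R = 70490.25 / (9.81 * 3.249615) = 2211.2 m

2211.2


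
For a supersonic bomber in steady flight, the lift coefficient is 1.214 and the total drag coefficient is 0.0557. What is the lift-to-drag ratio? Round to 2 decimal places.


Step 1: L/D = CL / CD = 1.214 / 0.0557
Step 2: L/D = 21.80

21.80


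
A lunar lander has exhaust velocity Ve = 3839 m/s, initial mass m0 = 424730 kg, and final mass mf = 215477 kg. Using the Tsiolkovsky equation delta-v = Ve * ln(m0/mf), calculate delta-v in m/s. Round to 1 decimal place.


Step 1: Mass ratio m0/mf = 424730 / 215477 = 1.971115
Step 2: ln(1.971115) = 0.678599
Step 3: delta-v = 3839 * 0.678599 = 2605.1 m/s

2605.1


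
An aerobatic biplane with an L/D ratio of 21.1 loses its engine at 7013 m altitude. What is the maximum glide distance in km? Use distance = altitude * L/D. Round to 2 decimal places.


Step 1: Glide distance = altitude * L/D = 7013 * 21.1 = 147974.3 m
Step 2: Convert to km: 147974.3 / 1000 = 147.97 km

147.97


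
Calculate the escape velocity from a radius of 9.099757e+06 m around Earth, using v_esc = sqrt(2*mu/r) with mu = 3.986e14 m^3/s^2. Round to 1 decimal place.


Step 1: 2*mu/r = 2 * 3.986e14 / 9.099757e+06 = 87606734.993
Step 2: v_esc = sqrt(87606734.993) = 9359.8 m/s

9359.8


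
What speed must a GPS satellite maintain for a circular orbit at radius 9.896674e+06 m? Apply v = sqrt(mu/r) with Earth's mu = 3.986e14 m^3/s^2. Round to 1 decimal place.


Step 1: mu / r = 3.986e14 / 9.896674e+06 = 40276157.4242
Step 2: v = sqrt(40276157.4242) = 6346.3 m/s

6346.3


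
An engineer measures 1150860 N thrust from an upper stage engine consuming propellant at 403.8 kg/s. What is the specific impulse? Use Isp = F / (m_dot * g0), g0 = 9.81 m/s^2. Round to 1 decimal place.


Step 1: m_dot * g0 = 403.8 * 9.81 = 3961.28
Step 2: Isp = 1150860 / 3961.28 = 290.5 s

290.5


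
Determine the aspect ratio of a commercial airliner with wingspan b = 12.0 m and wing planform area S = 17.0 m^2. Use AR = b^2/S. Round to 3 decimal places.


Step 1: b^2 = 12.0^2 = 144.0
Step 2: AR = 144.0 / 17.0 = 8.471

8.471


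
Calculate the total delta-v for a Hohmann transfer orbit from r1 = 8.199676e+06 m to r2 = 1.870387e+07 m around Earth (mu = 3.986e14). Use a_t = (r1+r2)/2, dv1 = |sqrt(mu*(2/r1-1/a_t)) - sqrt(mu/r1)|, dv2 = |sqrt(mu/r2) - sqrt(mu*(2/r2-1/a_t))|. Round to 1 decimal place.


Step 1: Transfer semi-major axis a_t = (8.199676e+06 + 1.870387e+07) / 2 = 1.345177e+07 m
Step 2: v1 (circular at r1) = sqrt(mu/r1) = 6972.21 m/s
Step 3: v_t1 = sqrt(mu*(2/r1 - 1/a_t)) = 8221.41 m/s
Step 4: dv1 = |8221.41 - 6972.21| = 1249.2 m/s
Step 5: v2 (circular at r2) = 4616.39 m/s, v_t2 = 3604.22 m/s
Step 6: dv2 = |4616.39 - 3604.22| = 1012.17 m/s
Step 7: Total delta-v = 1249.2 + 1012.17 = 2261.4 m/s

2261.4


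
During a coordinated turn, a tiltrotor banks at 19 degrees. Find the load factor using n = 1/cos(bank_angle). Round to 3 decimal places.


Step 1: Convert 19 degrees to radians = 0.331613
Step 2: cos(19 deg) = 0.945519
Step 3: n = 1 / 0.945519 = 1.058

1.058


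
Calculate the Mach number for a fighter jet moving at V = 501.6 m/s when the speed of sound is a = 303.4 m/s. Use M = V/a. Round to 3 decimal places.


Step 1: M = V / a = 501.6 / 303.4
Step 2: M = 1.653

1.653


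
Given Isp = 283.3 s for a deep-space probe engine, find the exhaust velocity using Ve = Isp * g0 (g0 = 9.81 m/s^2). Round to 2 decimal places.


Step 1: Ve = Isp * g0 = 283.3 * 9.81
Step 2: Ve = 2779.17 m/s

2779.17


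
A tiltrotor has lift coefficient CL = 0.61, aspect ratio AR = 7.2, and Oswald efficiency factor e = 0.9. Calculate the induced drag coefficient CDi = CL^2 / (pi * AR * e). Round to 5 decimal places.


Step 1: CL^2 = 0.61^2 = 0.3721
Step 2: pi * AR * e = 3.14159 * 7.2 * 0.9 = 20.35752
Step 3: CDi = 0.3721 / 20.35752 = 0.01828

0.01828


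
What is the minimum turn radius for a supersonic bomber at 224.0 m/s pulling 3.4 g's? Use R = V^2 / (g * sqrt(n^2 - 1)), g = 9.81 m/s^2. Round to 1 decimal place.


Step 1: V^2 = 224.0^2 = 50176.0
Step 2: n^2 - 1 = 3.4^2 - 1 = 10.56
Step 3: sqrt(10.56) = 3.249615
Step 4: R = 50176.0 / (9.81 * 3.249615) = 1574.0 m

1574.0


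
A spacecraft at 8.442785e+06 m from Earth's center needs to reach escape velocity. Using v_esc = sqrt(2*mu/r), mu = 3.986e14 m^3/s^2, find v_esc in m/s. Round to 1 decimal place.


Step 1: 2*mu/r = 2 * 3.986e14 / 8.442785e+06 = 94423818.6807
Step 2: v_esc = sqrt(94423818.6807) = 9717.2 m/s

9717.2


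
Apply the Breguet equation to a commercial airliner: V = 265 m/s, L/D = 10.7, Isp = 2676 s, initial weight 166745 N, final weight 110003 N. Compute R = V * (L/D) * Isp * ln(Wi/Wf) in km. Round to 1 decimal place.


Step 1: Coefficient = V * (L/D) * Isp = 265 * 10.7 * 2676 = 7587798.0 m
Step 2: Wi/Wf = 166745 / 110003 = 1.515822
Step 3: ln(1.515822) = 0.415958
Step 4: R = 7587798.0 * 0.415958 = 3156205.7 m = 3156.2 km

3156.2


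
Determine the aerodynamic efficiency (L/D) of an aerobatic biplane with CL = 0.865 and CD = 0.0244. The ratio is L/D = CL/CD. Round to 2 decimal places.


Step 1: L/D = CL / CD = 0.865 / 0.0244
Step 2: L/D = 35.45

35.45


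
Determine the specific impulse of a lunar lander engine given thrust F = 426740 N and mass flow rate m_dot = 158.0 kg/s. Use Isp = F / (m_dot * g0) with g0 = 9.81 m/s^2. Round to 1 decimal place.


Step 1: m_dot * g0 = 158.0 * 9.81 = 1549.98
Step 2: Isp = 426740 / 1549.98 = 275.3 s

275.3


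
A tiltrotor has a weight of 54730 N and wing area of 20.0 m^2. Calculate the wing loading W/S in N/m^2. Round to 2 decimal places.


Step 1: Wing loading = W / S = 54730 / 20.0
Step 2: Wing loading = 2736.50 N/m^2

2736.50


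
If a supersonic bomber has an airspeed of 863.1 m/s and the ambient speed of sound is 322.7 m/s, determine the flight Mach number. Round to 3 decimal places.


Step 1: M = V / a = 863.1 / 322.7
Step 2: M = 2.675

2.675


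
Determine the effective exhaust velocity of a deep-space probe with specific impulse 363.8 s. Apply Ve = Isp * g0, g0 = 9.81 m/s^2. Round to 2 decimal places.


Step 1: Ve = Isp * g0 = 363.8 * 9.81
Step 2: Ve = 3568.88 m/s

3568.88


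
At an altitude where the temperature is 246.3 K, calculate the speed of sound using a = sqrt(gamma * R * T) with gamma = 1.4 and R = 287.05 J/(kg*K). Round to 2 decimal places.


Step 1: gamma * R * T = 1.4 * 287.05 * 246.3 = 98980.581
Step 2: a = sqrt(98980.581) = 314.61 m/s

314.61


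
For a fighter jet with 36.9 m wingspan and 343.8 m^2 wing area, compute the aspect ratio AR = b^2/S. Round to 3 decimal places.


Step 1: b^2 = 36.9^2 = 1361.61
Step 2: AR = 1361.61 / 343.8 = 3.960

3.960


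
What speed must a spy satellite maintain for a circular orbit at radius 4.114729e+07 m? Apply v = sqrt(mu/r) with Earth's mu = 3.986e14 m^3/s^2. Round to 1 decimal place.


Step 1: mu / r = 3.986e14 / 4.114729e+07 = 9687150.7212
Step 2: v = sqrt(9687150.7212) = 3112.4 m/s

3112.4


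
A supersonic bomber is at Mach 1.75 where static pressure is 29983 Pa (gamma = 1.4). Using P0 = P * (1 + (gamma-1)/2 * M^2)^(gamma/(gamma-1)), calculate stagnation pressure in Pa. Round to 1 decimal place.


Step 1: (gamma-1)/2 * M^2 = 0.2 * 3.0625 = 0.6125
Step 2: 1 + 0.6125 = 1.6125
Step 3: Exponent gamma/(gamma-1) = 3.5
Step 4: P0 = 29983 * 1.6125^3.5 = 159633.5 Pa

159633.5


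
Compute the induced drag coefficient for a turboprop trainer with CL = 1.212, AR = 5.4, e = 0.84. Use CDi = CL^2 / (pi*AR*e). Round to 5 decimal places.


Step 1: CL^2 = 1.212^2 = 1.468944
Step 2: pi * AR * e = 3.14159 * 5.4 * 0.84 = 14.250264
Step 3: CDi = 1.468944 / 14.250264 = 0.10308

0.10308


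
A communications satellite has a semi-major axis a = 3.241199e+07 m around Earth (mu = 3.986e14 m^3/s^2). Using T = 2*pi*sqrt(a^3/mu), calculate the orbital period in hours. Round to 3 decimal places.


Step 1: a^3 / mu = 3.405000e+22 / 3.986e14 = 8.542398e+07
Step 2: sqrt(8.542398e+07) = 9242.5093 s
Step 3: T = 2*pi * 9242.5093 = 58072.4 s
Step 4: T in hours = 58072.4 / 3600 = 16.131 hours

16.131


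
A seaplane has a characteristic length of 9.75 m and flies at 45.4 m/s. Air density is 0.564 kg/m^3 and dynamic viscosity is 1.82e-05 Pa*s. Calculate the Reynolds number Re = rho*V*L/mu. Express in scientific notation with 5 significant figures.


Step 1: Numerator = rho * V * L = 0.564 * 45.4 * 9.75 = 249.6546
Step 2: Re = 249.6546 / 1.82e-05
Step 3: Re = 1.3717e+07

1.3717e+07


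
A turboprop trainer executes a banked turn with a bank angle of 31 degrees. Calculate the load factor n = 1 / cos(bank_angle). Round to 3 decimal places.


Step 1: Convert 31 degrees to radians = 0.541052
Step 2: cos(31 deg) = 0.857167
Step 3: n = 1 / 0.857167 = 1.167

1.167


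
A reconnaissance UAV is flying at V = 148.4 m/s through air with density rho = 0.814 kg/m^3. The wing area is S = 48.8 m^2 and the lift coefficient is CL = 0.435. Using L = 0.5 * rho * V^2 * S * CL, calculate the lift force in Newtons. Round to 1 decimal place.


Step 1: Calculate dynamic pressure q = 0.5 * 0.814 * 148.4^2 = 0.5 * 0.814 * 22022.56 = 8963.1819 Pa
Step 2: Multiply by wing area and lift coefficient: L = 8963.1819 * 48.8 * 0.435
Step 3: L = 437403.2777 * 0.435 = 190270.4 N

190270.4


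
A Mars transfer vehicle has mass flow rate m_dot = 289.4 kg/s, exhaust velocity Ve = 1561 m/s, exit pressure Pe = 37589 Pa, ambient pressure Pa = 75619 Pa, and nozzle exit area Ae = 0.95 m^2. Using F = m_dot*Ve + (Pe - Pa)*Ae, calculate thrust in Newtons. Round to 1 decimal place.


Step 1: Momentum thrust = m_dot * Ve = 289.4 * 1561 = 451753.4 N
Step 2: Pressure thrust = (Pe - Pa) * Ae = (37589 - 75619) * 0.95 = -36128.50 N
Step 3: Total thrust F = 451753.4 + -36128.50 = 415624.9 N

415624.9


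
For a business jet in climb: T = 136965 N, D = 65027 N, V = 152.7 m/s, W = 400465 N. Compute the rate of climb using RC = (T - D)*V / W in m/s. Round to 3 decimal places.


Step 1: Excess thrust = T - D = 136965 - 65027 = 71938 N
Step 2: Excess power = 71938 * 152.7 = 10984932.6 W
Step 3: RC = 10984932.6 / 400465 = 27.430 m/s

27.430


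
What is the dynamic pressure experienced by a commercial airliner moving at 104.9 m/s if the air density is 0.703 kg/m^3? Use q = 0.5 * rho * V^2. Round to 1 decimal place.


Step 1: V^2 = 104.9^2 = 11004.01
Step 2: q = 0.5 * 0.703 * 11004.01
Step 3: q = 3867.9 Pa

3867.9


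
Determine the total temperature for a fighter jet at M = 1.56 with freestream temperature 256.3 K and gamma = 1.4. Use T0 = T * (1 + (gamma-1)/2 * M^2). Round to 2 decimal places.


Step 1: (gamma-1)/2 = 0.2
Step 2: M^2 = 2.4336
Step 3: 1 + 0.2 * 2.4336 = 1.48672
Step 4: T0 = 256.3 * 1.48672 = 381.05 K

381.05


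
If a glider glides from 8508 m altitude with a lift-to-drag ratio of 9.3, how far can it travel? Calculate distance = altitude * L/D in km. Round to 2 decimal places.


Step 1: Glide distance = altitude * L/D = 8508 * 9.3 = 79124.4 m
Step 2: Convert to km: 79124.4 / 1000 = 79.12 km

79.12


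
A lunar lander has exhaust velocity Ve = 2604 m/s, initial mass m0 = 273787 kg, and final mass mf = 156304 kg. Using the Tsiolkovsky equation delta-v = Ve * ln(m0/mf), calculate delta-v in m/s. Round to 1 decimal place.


Step 1: Mass ratio m0/mf = 273787 / 156304 = 1.751631
Step 2: ln(1.751631) = 0.560548
Step 3: delta-v = 2604 * 0.560548 = 1459.7 m/s

1459.7


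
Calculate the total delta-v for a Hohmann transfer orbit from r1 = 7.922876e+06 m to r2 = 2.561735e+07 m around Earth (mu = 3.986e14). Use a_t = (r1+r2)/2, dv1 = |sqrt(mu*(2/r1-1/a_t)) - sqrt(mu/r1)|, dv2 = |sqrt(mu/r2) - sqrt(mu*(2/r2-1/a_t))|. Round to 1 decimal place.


Step 1: Transfer semi-major axis a_t = (7.922876e+06 + 2.561735e+07) / 2 = 1.677011e+07 m
Step 2: v1 (circular at r1) = sqrt(mu/r1) = 7092.96 m/s
Step 3: v_t1 = sqrt(mu*(2/r1 - 1/a_t)) = 8766.5 m/s
Step 4: dv1 = |8766.5 - 7092.96| = 1673.55 m/s
Step 5: v2 (circular at r2) = 3944.59 m/s, v_t2 = 2711.28 m/s
Step 6: dv2 = |3944.59 - 2711.28| = 1233.3 m/s
Step 7: Total delta-v = 1673.55 + 1233.3 = 2906.8 m/s

2906.8


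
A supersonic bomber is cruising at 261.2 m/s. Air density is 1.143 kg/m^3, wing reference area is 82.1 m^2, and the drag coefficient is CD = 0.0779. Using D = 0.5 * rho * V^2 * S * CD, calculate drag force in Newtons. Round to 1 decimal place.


Step 1: Dynamic pressure q = 0.5 * 1.143 * 261.2^2 = 38990.839 Pa
Step 2: Drag D = q * S * CD = 38990.839 * 82.1 * 0.0779
Step 3: D = 249369.4 N

249369.4


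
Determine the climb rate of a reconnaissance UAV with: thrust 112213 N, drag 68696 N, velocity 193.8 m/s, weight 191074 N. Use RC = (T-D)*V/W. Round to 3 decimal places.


Step 1: Excess thrust = T - D = 112213 - 68696 = 43517 N
Step 2: Excess power = 43517 * 193.8 = 8433594.6 W
Step 3: RC = 8433594.6 / 191074 = 44.138 m/s

44.138


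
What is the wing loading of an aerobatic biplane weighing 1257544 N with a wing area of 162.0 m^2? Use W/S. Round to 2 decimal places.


Step 1: Wing loading = W / S = 1257544 / 162.0
Step 2: Wing loading = 7762.62 N/m^2

7762.62


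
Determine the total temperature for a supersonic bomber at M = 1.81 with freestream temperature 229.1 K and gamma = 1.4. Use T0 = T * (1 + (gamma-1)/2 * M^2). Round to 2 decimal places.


Step 1: (gamma-1)/2 = 0.2
Step 2: M^2 = 3.2761
Step 3: 1 + 0.2 * 3.2761 = 1.65522
Step 4: T0 = 229.1 * 1.65522 = 379.21 K

379.21


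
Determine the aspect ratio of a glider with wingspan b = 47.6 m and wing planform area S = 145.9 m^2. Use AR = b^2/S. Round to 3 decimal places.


Step 1: b^2 = 47.6^2 = 2265.76
Step 2: AR = 2265.76 / 145.9 = 15.530

15.530


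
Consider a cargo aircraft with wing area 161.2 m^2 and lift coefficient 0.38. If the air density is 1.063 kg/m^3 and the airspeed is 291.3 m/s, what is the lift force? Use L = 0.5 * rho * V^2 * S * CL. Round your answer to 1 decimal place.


Step 1: Calculate dynamic pressure q = 0.5 * 1.063 * 291.3^2 = 0.5 * 1.063 * 84855.69 = 45100.7992 Pa
Step 2: Multiply by wing area and lift coefficient: L = 45100.7992 * 161.2 * 0.38
Step 3: L = 7270248.8367 * 0.38 = 2762694.6 N

2762694.6


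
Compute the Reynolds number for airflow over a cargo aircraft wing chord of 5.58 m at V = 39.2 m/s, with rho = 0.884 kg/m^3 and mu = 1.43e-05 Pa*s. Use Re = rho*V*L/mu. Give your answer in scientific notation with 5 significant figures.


Step 1: Numerator = rho * V * L = 0.884 * 39.2 * 5.58 = 193.362624
Step 2: Re = 193.362624 / 1.43e-05
Step 3: Re = 1.3522e+07

1.3522e+07


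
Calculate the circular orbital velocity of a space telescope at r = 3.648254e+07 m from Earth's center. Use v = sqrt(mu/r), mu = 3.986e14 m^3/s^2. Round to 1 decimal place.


Step 1: mu / r = 3.986e14 / 3.648254e+07 = 10925774.3567
Step 2: v = sqrt(10925774.3567) = 3305.4 m/s

3305.4


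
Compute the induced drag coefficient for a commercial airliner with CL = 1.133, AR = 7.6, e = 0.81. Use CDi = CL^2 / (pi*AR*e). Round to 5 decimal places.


Step 1: CL^2 = 1.133^2 = 1.283689
Step 2: pi * AR * e = 3.14159 * 7.6 * 0.81 = 19.339644
Step 3: CDi = 1.283689 / 19.339644 = 0.06638

0.06638


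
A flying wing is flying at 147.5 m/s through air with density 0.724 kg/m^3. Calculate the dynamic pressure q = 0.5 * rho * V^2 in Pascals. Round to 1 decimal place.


Step 1: V^2 = 147.5^2 = 21756.25
Step 2: q = 0.5 * 0.724 * 21756.25
Step 3: q = 7875.8 Pa

7875.8


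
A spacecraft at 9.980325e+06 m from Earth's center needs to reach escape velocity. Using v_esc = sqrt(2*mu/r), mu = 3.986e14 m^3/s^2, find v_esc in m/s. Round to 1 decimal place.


Step 1: 2*mu/r = 2 * 3.986e14 / 9.980325e+06 = 79877158.309
Step 2: v_esc = sqrt(79877158.309) = 8937.4 m/s

8937.4


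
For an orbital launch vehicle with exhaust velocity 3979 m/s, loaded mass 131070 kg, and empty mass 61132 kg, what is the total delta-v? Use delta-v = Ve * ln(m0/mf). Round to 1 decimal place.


Step 1: Mass ratio m0/mf = 131070 / 61132 = 2.144049
Step 2: ln(2.144049) = 0.762696
Step 3: delta-v = 3979 * 0.762696 = 3034.8 m/s

3034.8


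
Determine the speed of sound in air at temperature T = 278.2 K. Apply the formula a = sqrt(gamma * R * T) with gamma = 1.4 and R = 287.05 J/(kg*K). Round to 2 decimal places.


Step 1: gamma * R * T = 1.4 * 287.05 * 278.2 = 111800.234
Step 2: a = sqrt(111800.234) = 334.37 m/s

334.37


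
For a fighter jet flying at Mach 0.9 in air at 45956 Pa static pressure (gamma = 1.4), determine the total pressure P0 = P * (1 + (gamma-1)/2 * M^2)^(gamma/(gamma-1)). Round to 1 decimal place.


Step 1: (gamma-1)/2 * M^2 = 0.2 * 0.81 = 0.162
Step 2: 1 + 0.162 = 1.162
Step 3: Exponent gamma/(gamma-1) = 3.5
Step 4: P0 = 45956 * 1.162^3.5 = 77725.5 Pa

77725.5


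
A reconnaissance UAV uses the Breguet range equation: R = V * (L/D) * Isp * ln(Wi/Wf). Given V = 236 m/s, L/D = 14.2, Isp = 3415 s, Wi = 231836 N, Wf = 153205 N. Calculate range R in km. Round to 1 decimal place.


Step 1: Coefficient = V * (L/D) * Isp = 236 * 14.2 * 3415 = 11444348.0 m
Step 2: Wi/Wf = 231836 / 153205 = 1.51324
Step 3: ln(1.51324) = 0.414253
Step 4: R = 11444348.0 * 0.414253 = 4740859.3 m = 4740.9 km

4740.9


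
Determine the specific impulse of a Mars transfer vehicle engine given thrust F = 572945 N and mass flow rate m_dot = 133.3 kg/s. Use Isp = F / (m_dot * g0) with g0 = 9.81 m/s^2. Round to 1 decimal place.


Step 1: m_dot * g0 = 133.3 * 9.81 = 1307.67
Step 2: Isp = 572945 / 1307.67 = 438.1 s

438.1


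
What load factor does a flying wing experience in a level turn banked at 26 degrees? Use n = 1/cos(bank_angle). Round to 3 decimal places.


Step 1: Convert 26 degrees to radians = 0.453786
Step 2: cos(26 deg) = 0.898794
Step 3: n = 1 / 0.898794 = 1.113

1.113


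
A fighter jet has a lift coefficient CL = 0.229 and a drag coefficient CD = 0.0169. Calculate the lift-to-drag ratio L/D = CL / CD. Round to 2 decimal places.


Step 1: L/D = CL / CD = 0.229 / 0.0169
Step 2: L/D = 13.55

13.55


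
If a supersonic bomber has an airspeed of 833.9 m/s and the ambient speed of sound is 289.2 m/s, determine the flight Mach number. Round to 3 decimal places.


Step 1: M = V / a = 833.9 / 289.2
Step 2: M = 2.883

2.883


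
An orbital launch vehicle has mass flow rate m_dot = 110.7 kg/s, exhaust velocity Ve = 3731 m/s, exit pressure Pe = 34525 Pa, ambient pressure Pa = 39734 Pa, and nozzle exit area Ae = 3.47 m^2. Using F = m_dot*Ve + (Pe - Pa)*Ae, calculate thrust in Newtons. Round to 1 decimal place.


Step 1: Momentum thrust = m_dot * Ve = 110.7 * 3731 = 413021.7 N
Step 2: Pressure thrust = (Pe - Pa) * Ae = (34525 - 39734) * 3.47 = -18075.23 N
Step 3: Total thrust F = 413021.7 + -18075.23 = 394946.5 N

394946.5


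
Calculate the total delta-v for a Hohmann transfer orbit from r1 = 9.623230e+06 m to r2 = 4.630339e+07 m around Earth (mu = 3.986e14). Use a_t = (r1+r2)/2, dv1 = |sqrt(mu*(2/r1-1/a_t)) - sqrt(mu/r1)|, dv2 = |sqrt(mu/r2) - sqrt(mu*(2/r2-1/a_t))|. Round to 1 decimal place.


Step 1: Transfer semi-major axis a_t = (9.623230e+06 + 4.630339e+07) / 2 = 2.796331e+07 m
Step 2: v1 (circular at r1) = sqrt(mu/r1) = 6435.88 m/s
Step 3: v_t1 = sqrt(mu*(2/r1 - 1/a_t)) = 8281.72 m/s
Step 4: dv1 = |8281.72 - 6435.88| = 1845.83 m/s
Step 5: v2 (circular at r2) = 2934.01 m/s, v_t2 = 1721.19 m/s
Step 6: dv2 = |2934.01 - 1721.19| = 1212.83 m/s
Step 7: Total delta-v = 1845.83 + 1212.83 = 3058.7 m/s

3058.7


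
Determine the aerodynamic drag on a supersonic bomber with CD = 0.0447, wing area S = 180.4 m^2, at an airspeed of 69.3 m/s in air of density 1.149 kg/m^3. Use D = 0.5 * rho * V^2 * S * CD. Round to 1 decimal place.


Step 1: Dynamic pressure q = 0.5 * 1.149 * 69.3^2 = 2759.0305 Pa
Step 2: Drag D = q * S * CD = 2759.0305 * 180.4 * 0.0447
Step 3: D = 22248.5 N

22248.5


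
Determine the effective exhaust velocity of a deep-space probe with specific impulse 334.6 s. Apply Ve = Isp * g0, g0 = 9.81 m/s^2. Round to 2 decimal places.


Step 1: Ve = Isp * g0 = 334.6 * 9.81
Step 2: Ve = 3282.43 m/s

3282.43


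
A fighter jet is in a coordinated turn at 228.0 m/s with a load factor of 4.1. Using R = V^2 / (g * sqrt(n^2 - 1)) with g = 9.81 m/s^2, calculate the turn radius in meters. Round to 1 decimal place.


Step 1: V^2 = 228.0^2 = 51984.0
Step 2: n^2 - 1 = 4.1^2 - 1 = 15.81
Step 3: sqrt(15.81) = 3.976179
Step 4: R = 51984.0 / (9.81 * 3.976179) = 1332.7 m

1332.7


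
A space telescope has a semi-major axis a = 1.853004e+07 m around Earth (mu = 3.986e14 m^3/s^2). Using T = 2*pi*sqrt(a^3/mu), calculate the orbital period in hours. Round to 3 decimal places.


Step 1: a^3 / mu = 6.362519e+21 / 3.986e14 = 1.596216e+07
Step 2: sqrt(1.596216e+07) = 3995.2677 s
Step 3: T = 2*pi * 3995.2677 = 25103.01 s
Step 4: T in hours = 25103.01 / 3600 = 6.973 hours

6.973


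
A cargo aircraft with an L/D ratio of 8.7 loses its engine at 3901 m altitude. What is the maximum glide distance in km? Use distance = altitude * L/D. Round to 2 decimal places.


Step 1: Glide distance = altitude * L/D = 3901 * 8.7 = 33938.7 m
Step 2: Convert to km: 33938.7 / 1000 = 33.94 km

33.94


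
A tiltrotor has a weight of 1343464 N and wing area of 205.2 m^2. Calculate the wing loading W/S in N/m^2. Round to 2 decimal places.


Step 1: Wing loading = W / S = 1343464 / 205.2
Step 2: Wing loading = 6547.10 N/m^2

6547.10


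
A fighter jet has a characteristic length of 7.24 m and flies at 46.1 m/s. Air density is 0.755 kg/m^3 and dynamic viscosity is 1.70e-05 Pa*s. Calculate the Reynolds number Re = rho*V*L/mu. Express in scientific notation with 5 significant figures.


Step 1: Numerator = rho * V * L = 0.755 * 46.1 * 7.24 = 251.99182
Step 2: Re = 251.99182 / 1.70e-05
Step 3: Re = 1.4823e+07

1.4823e+07


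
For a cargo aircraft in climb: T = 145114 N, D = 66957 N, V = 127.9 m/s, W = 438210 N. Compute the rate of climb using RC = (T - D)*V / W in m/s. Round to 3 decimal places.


Step 1: Excess thrust = T - D = 145114 - 66957 = 78157 N
Step 2: Excess power = 78157 * 127.9 = 9996280.3 W
Step 3: RC = 9996280.3 / 438210 = 22.812 m/s

22.812
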